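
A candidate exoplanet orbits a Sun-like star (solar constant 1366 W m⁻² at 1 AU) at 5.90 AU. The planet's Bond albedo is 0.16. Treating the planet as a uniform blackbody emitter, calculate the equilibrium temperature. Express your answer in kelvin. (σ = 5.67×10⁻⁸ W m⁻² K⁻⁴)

Flux at 5.90 AU: S = 1366/5.90² = 39.2 W m⁻².
Energy balance: absorbed = emitted ⇒ πR²·S(1−A) = 4πR²·σT_eq⁴, so T_eq⁴ = S(1−A)/(4σ).
T_eq = [39.2 × 0.84 / (4 × 5.67×10⁻⁸)]^(1/4) = (1.45×10⁸)^(1/4) = 110 K.

T_eq ≈ 110 K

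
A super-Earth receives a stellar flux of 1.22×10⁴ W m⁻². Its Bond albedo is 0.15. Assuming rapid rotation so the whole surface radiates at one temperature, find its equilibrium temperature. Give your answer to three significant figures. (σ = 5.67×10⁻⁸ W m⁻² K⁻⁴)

Energy balance: absorbed = emitted ⇒ πR²·S(1−A) = 4πR²·σT_eq⁴, so T_eq⁴ = S(1−A)/(4σ).
T_eq = [1.22×10⁴ × 0.85 / (4 × 5.67×10⁻⁸)]^(1/4) = (4.57×10¹⁰)^(1/4) = 462 K.

T_eq ≈ 462 K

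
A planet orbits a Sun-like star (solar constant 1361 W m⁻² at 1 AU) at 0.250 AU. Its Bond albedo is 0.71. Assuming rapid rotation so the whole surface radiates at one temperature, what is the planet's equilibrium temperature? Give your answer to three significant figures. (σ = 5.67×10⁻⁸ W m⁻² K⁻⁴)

T_eq ≈ 408 K

Flux at 0.250 AU: S = 1361/0.250² = 2.18×10⁴ W m⁻².
Energy balance: absorbed = emitted ⇒ πR²·S(1−A) = 4πR²·σT_eq⁴, so T_eq⁴ = S(1−A)/(4σ).
T_eq = [2.18×10⁴ × 0.29 / (4 × 5.67×10⁻⁸)]^(1/4) = (2.78×10¹⁰)^(1/4) = 408 K.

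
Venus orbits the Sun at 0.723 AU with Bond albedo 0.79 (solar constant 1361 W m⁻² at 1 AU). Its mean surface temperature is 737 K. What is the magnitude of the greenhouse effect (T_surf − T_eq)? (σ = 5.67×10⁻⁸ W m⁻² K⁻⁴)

ΔT ≈ 515.4 K

S = 1361/0.723² = 2604 W m⁻².
T_eq = [S(1−A)/(4σ)]^(1/4) = [2604×0.21/(4×5.67×10⁻⁸)]^(1/4) = 221.6 K.
ΔT = T_surf − T_eq = 737 − 221.6.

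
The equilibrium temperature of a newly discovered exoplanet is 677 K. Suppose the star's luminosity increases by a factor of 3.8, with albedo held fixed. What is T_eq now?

T_eq ∝ L^(1/4) · d^(−1/2).
T′ = 677 × 3.8^(1/4) = 945 K.

T_eq ≈ 945 K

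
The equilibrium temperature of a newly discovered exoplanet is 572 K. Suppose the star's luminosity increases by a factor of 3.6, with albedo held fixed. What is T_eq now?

T_eq ≈ 788 K

T_eq ∝ L^(1/4) · d^(−1/2).
T′ = 572 × 3.6^(1/4) = 788 K.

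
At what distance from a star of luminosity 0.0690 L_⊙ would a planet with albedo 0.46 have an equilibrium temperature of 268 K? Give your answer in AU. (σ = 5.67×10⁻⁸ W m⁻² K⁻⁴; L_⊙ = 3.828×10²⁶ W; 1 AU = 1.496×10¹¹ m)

d ≈ 0.208 AU

L = 0.0690 × 3.828×10²⁶ = 2.64×10²⁵ W.
From T_eq⁴ = L(1−A)/(16πσd²): d = √[L(1−A)/(16πσT_eq⁴)].
d = √[2.64×10²⁵ × 0.54 / (16π × 5.67×10⁻⁸ × (268)⁴)] = 3.11×10¹⁰ m = 0.208 AU.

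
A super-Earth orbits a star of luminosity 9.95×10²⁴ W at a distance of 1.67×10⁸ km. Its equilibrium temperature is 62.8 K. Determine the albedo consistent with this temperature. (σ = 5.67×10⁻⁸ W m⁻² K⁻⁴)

d = 1.67×10⁸ km = 1.67×10¹¹ m.
Flux: S = L/(4πd²) = 9.95×10²⁴/(4π×(1.67×10¹¹)²) = 28.4 W m⁻².
From T_eq⁴ = S(1−A)/(4σ): 1−A = 4σT_eq⁴/S.
1−A = 4 × 5.67×10⁻⁸ × (62.8)⁴ / 28.4 = 0.124.

A ≈ 0.88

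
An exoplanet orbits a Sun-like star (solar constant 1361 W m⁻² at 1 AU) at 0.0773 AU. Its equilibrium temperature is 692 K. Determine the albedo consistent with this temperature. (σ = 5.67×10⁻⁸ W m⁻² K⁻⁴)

A ≈ 0.77

Flux at 0.0773 AU: S = 1361/0.0773² = 2.28×10⁵ W m⁻².
From T_eq⁴ = S(1−A)/(4σ): 1−A = 4σT_eq⁴/S.
1−A = 4 × 5.67×10⁻⁸ × (692)⁴ / 2.28×10⁵ = 0.228.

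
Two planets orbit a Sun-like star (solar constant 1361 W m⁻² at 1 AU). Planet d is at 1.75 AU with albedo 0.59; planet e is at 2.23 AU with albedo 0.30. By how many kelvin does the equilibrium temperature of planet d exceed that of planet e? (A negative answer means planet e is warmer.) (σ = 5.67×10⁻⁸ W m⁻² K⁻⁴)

ΔT ≈ -2.1 K

T_eq = [S₀(1−A)/(4σd²)]^(1/4), so T ∝ (1−A)^(1/4) / √d.
T₁ = [1361×0.41/(4×5.67×10⁻⁸×1.75²)]^(1/4) = 168.36 K.
T₂ = [1361×0.70/(4×5.67×10⁻⁸×2.23²)]^(1/4) = 170.48 K.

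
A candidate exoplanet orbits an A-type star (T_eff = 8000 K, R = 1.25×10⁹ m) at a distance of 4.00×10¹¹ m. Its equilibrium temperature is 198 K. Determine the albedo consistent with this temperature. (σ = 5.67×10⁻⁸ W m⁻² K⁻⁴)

A ≈ 0.85

L = 4πR_⋆²σT_⋆⁴ = 4π(1.25×10⁹)² × 5.67×10⁻⁸ × (8000)⁴ = 4.56×10²⁷ W.
S = L/(4πd²) = 2270 W m⁻².
From T_eq⁴ = S(1−A)/(4σ): 1−A = 4σT_eq⁴/S.
1−A = 4 × 5.67×10⁻⁸ × (198)⁴ / 2270 = 0.154.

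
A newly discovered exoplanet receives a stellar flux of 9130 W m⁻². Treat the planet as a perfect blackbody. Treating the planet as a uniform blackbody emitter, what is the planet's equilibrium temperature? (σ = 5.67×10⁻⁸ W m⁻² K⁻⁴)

T_eq ≈ 448 K

Energy balance: absorbed = emitted ⇒ πR²·S(1−A) = 4πR²·σT_eq⁴, so T_eq⁴ = S(1−A)/(4σ).
T_eq = [9130 × 1.00 / (4 × 5.67×10⁻⁸)]^(1/4) = (4.03×10¹⁰)^(1/4) = 448 K.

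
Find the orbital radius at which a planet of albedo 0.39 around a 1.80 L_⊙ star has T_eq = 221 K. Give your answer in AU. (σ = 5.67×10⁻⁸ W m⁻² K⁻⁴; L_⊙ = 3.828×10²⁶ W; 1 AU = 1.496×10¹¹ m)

L = 1.80 × 3.828×10²⁶ = 6.89×10²⁶ W.
From T_eq⁴ = L(1−A)/(16πσd²): d = √[L(1−A)/(16πσT_eq⁴)].
d = √[6.89×10²⁶ × 0.61 / (16π × 5.67×10⁻⁸ × (221)⁴)] = 2.49×10¹¹ m = 1.66 AU.

d ≈ 1.66 AU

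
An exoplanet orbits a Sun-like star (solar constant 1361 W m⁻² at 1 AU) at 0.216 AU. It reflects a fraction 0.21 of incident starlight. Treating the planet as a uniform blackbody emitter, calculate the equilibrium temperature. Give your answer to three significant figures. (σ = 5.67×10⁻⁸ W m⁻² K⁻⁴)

Flux at 0.216 AU: S = 1361/0.216² = 2.92×10⁴ W m⁻².
Energy balance: absorbed = emitted ⇒ πR²·S(1−A) = 4πR²·σT_eq⁴, so T_eq⁴ = S(1−A)/(4σ).
T_eq = [2.92×10⁴ × 0.79 / (4 × 5.67×10⁻⁸)]^(1/4) = (1.02×10¹¹)^(1/4) = 565 K.

T_eq ≈ 565 K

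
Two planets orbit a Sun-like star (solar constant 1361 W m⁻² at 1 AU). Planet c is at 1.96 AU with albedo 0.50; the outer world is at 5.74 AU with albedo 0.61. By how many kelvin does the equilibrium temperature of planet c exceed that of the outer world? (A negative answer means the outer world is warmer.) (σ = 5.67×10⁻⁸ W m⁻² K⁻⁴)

T_eq = [S₀(1−A)/(4σd²)]^(1/4), so T ∝ (1−A)^(1/4) / √d.
T₁ = [1361×0.50/(4×5.67×10⁻⁸×1.96²)]^(1/4) = 167.17 K.
T₂ = [1361×0.39/(4×5.67×10⁻⁸×5.74²)]^(1/4) = 91.80 K.

ΔT ≈ 75.4 K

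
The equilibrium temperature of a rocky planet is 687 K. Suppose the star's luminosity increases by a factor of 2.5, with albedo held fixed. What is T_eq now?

T_eq ∝ L^(1/4) · d^(−1/2).
T′ = 687 × 2.5^(1/4) = 864 K.

T_eq ≈ 864 K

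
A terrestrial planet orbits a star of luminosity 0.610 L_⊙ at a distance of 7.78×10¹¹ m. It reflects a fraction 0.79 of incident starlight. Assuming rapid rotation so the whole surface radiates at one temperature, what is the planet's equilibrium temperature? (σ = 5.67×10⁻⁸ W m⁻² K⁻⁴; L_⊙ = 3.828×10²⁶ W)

T_eq ≈ 73.0 K

L = 0.610 × 3.828×10²⁶ = 2.34×10²⁶ W.
Flux: S = L/(4πd²) = 2.34×10²⁶/(4π×(7.78×10¹¹)²) = 30.7 W m⁻².
Energy balance: absorbed = emitted ⇒ πR²·S(1−A) = 4πR²·σT_eq⁴, so T_eq⁴ = S(1−A)/(4σ).
T_eq = [30.7 × 0.21 / (4 × 5.67×10⁻⁸)]^(1/4) = (2.84×10⁷)^(1/4) = 73.0 K.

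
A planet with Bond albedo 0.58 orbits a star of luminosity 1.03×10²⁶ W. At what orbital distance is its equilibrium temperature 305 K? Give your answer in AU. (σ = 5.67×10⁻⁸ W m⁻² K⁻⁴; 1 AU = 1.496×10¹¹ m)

d ≈ 0.280 AU

From T_eq⁴ = L(1−A)/(16πσd²): d = √[L(1−A)/(16πσT_eq⁴)].
d = √[1.03×10²⁶ × 0.42 / (16π × 5.67×10⁻⁸ × (305)⁴)] = 4.19×10¹⁰ m = 0.280 AU.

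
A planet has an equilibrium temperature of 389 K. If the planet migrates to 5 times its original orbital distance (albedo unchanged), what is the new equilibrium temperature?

T_eq ∝ L^(1/4) · d^(−1/2).
T′ = 389 / 5^(1/2) = 174 K.

T_eq ≈ 174 K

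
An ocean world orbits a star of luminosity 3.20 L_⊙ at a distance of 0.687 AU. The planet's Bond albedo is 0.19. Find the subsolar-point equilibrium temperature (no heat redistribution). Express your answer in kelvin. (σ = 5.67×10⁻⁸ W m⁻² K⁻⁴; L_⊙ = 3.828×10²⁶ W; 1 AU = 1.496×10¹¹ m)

d = 0.687 AU = 1.03×10¹¹ m.
L = 3.20 × 3.828×10²⁶ = 1.22×10²⁷ W.
Flux: S = L/(4πd²) = 1.22×10²⁷/(4π×(1.03×10¹¹)²) = 9230 W m⁻².
At the subsolar point the surface absorbs S(1−A) and emits σT⁴ per unit area — no factor of 4, since only the local patch is in balance.
T = [9230 × 0.81 / 5.67×10⁻⁸]^(1/4) = (1.32×10¹¹)^(1/4) = 603 K.

T_ss ≈ 603 K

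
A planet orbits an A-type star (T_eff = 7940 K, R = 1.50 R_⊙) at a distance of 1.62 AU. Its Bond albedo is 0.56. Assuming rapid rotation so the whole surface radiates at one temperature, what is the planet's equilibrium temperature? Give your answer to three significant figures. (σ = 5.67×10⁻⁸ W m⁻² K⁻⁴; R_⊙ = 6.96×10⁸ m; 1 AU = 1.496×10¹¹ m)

T_eq ≈ 300 K

R_⋆ = 1.50 × 6.96×10⁸ = 1.04×10⁹ m.
d = 1.62 AU = 2.42×10¹¹ m.
L = 4πR_⋆²σT_⋆⁴ = 4π(1.04×10⁹)² × 5.67×10⁻⁸ × (7940)⁴ = 3.09×10²⁷ W.
S = L/(4πd²) = 4180 W m⁻².
Energy balance: absorbed = emitted ⇒ πR²·S(1−A) = 4πR²·σT_eq⁴, so T_eq⁴ = S(1−A)/(4σ).
T_eq = [4180 × 0.44 / (4 × 5.67×10⁻⁸)]^(1/4) = (8.11×10⁹)^(1/4) = 300 K.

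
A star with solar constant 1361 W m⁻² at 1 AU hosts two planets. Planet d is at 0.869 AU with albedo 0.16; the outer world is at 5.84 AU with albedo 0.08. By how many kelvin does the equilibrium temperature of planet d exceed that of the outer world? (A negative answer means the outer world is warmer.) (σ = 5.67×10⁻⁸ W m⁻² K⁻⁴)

ΔT ≈ 173.0 K

T_eq = [S₀(1−A)/(4σd²)]^(1/4), so T ∝ (1−A)^(1/4) / √d.
T₁ = [1361×0.84/(4×5.67×10⁻⁸×0.869²)]^(1/4) = 285.83 K.
T₂ = [1361×0.92/(4×5.67×10⁻⁸×5.84²)]^(1/4) = 112.80 K.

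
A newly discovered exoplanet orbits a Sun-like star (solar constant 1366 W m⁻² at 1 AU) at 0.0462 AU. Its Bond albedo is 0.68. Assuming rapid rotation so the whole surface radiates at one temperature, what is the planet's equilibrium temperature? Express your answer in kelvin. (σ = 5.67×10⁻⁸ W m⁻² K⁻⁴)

Flux at 0.0462 AU: S = 1366/0.0462² = 6.40×10⁵ W m⁻².
Energy balance: absorbed = emitted ⇒ πR²·S(1−A) = 4πR²·σT_eq⁴, so T_eq⁴ = S(1−A)/(4σ).
T_eq = [6.40×10⁵ × 0.32 / (4 × 5.67×10⁻⁸)]^(1/4) = (9.03×10¹¹)^(1/4) = 975 K.

T_eq ≈ 975 K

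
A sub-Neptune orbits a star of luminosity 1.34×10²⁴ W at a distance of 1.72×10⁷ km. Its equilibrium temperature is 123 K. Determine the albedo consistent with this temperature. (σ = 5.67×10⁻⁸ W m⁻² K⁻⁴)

d = 1.72×10⁷ km = 1.72×10¹⁰ m.
Flux: S = L/(4πd²) = 1.34×10²⁴/(4π×(1.72×10¹⁰)²) = 360 W m⁻².
From T_eq⁴ = S(1−A)/(4σ): 1−A = 4σT_eq⁴/S.
1−A = 4 × 5.67×10⁻⁸ × (123)⁴ / 360 = 0.144.

A ≈ 0.86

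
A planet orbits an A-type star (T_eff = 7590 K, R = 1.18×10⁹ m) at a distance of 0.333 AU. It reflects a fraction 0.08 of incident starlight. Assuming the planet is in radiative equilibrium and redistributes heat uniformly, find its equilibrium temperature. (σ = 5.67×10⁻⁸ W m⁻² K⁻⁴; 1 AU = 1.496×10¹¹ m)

T_eq ≈ 809 K

d = 0.333 AU = 4.98×10¹⁰ m.
L = 4πR_⋆²σT_⋆⁴ = 4π(1.18×10⁹)² × 5.67×10⁻⁸ × (7590)⁴ = 3.29×10²⁷ W.
S = L/(4πd²) = 1.06×10⁵ W m⁻².
Energy balance: absorbed = emitted ⇒ πR²·S(1−A) = 4πR²·σT_eq⁴, so T_eq⁴ = S(1−A)/(4σ).
T_eq = [1.06×10⁵ × 0.92 / (4 × 5.67×10⁻⁸)]^(1/4) = (4.28×10¹¹)^(1/4) = 809 K.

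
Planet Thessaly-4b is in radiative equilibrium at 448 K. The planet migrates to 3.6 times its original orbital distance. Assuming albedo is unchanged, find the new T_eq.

T_eq ∝ L^(1/4) · d^(−1/2).
T′ = 448 / 3.6^(1/2) = 236 K.

T_eq ≈ 236 K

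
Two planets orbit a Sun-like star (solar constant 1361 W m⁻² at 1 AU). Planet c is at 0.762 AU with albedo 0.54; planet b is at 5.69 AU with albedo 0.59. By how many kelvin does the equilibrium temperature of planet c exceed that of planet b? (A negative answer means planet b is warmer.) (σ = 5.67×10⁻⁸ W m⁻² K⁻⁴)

ΔT ≈ 169.2 K

T_eq = [S₀(1−A)/(4σd²)]^(1/4), so T ∝ (1−A)^(1/4) / √d.
T₁ = [1361×0.46/(4×5.67×10⁻⁸×0.762²)]^(1/4) = 262.58 K.
T₂ = [1361×0.41/(4×5.67×10⁻⁸×5.69²)]^(1/4) = 93.37 K.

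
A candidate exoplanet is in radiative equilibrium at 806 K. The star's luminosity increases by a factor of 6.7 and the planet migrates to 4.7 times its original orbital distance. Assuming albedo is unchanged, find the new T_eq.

T_eq ≈ 598 K

T_eq ∝ L^(1/4) · d^(−1/2).
T′ = 806 × 6.7^(1/4) / 4.7^(1/2) = 598 K.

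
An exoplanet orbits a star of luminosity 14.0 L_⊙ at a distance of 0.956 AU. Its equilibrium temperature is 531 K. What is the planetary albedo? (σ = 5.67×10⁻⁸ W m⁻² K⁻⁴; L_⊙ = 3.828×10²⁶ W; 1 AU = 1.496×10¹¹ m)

A ≈ 0.14

d = 0.956 AU = 1.43×10¹¹ m.
L = 14.0 × 3.828×10²⁶ = 5.36×10²⁷ W.
Flux: S = L/(4πd²) = 5.36×10²⁷/(4π×(1.43×10¹¹)²) = 2.09×10⁴ W m⁻².
From T_eq⁴ = S(1−A)/(4σ): 1−A = 4σT_eq⁴/S.
1−A = 4 × 5.67×10⁻⁸ × (531)⁴ / 2.09×10⁴ = 0.865.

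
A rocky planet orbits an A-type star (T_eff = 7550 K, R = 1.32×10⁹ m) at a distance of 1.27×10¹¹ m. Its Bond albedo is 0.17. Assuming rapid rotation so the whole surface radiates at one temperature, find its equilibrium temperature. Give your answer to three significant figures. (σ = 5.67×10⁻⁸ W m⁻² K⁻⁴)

T_eq ≈ 520 K

L = 4πR_⋆²σT_⋆⁴ = 4π(1.32×10⁹)² × 5.67×10⁻⁸ × (7550)⁴ = 4.03×10²⁷ W.
S = L/(4πd²) = 1.99×10⁴ W m⁻².
Energy balance: absorbed = emitted ⇒ πR²·S(1−A) = 4πR²·σT_eq⁴, so T_eq⁴ = S(1−A)/(4σ).
T_eq = [1.99×10⁴ × 0.83 / (4 × 5.67×10⁻⁸)]^(1/4) = (7.28×10¹⁰)^(1/4) = 520 K.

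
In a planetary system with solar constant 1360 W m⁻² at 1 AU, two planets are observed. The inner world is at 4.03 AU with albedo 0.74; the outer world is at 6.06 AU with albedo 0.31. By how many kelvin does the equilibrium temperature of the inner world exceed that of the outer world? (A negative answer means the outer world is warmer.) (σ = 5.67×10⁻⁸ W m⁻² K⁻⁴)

T_eq = [S₀(1−A)/(4σd²)]^(1/4), so T ∝ (1−A)^(1/4) / √d.
T₁ = [1360×0.26/(4×5.67×10⁻⁸×4.03²)]^(1/4) = 98.98 K.
T₂ = [1360×0.69/(4×5.67×10⁻⁸×6.06²)]^(1/4) = 103.03 K.

ΔT ≈ -4.0 K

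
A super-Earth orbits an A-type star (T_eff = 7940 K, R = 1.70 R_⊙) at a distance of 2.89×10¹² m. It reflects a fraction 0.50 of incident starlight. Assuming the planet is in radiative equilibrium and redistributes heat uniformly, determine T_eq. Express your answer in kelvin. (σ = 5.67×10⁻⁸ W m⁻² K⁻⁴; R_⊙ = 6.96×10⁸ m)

R_⋆ = 1.70 × 6.96×10⁸ = 1.18×10⁹ m.
L = 4πR_⋆²σT_⋆⁴ = 4π(1.18×10⁹)² × 5.67×10⁻⁸ × (7940)⁴ = 3.96×10²⁷ W.
S = L/(4πd²) = 37.8 W m⁻².
Energy balance: absorbed = emitted ⇒ πR²·S(1−A) = 4πR²·σT_eq⁴, so T_eq⁴ = S(1−A)/(4σ).
T_eq = [37.8 × 0.50 / (4 × 5.67×10⁻⁸)]^(1/4) = (8.33×10⁷)^(1/4) = 95.5 K.

T_eq ≈ 95.5 K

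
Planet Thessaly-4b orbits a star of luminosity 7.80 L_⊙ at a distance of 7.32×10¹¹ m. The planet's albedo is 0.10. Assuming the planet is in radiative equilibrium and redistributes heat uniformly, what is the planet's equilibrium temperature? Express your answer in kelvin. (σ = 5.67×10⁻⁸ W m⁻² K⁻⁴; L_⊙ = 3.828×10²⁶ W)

T_eq ≈ 205 K

L = 7.80 × 3.828×10²⁶ = 2.99×10²⁷ W.
Flux: S = L/(4πd²) = 2.99×10²⁷/(4π×(7.32×10¹¹)²) = 443 W m⁻².
Energy balance: absorbed = emitted ⇒ πR²·S(1−A) = 4πR²·σT_eq⁴, so T_eq⁴ = S(1−A)/(4σ).
T_eq = [443 × 0.90 / (4 × 5.67×10⁻⁸)]^(1/4) = (1.76×10⁹)^(1/4) = 205 K.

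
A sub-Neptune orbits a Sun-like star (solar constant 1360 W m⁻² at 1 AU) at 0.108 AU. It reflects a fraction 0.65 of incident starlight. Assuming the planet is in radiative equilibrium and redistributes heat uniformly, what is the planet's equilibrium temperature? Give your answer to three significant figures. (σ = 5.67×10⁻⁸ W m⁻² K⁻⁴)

T_eq ≈ 651 K

Flux at 0.108 AU: S = 1360/0.108² = 1.17×10⁵ W m⁻².
Energy balance: absorbed = emitted ⇒ πR²·S(1−A) = 4πR²·σT_eq⁴, so T_eq⁴ = S(1−A)/(4σ).
T_eq = [1.17×10⁵ × 0.35 / (4 × 5.67×10⁻⁸)]^(1/4) = (1.80×10¹¹)^(1/4) = 651 K.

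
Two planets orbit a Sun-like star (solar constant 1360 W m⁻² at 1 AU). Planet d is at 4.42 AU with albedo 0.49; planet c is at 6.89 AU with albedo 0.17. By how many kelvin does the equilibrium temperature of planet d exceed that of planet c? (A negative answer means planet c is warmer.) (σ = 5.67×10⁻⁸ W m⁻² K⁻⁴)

ΔT ≈ 10.7 K

T_eq = [S₀(1−A)/(4σd²)]^(1/4), so T ∝ (1−A)^(1/4) / √d.
T₁ = [1360×0.51/(4×5.67×10⁻⁸×4.42²)]^(1/4) = 111.85 K.
T₂ = [1360×0.83/(4×5.67×10⁻⁸×6.89²)]^(1/4) = 101.19 K.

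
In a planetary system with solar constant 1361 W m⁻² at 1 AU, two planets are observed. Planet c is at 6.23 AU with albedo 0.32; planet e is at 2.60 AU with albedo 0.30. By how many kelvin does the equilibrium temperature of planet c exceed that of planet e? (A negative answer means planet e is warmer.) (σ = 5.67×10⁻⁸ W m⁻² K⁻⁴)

T_eq = [S₀(1−A)/(4σd²)]^(1/4), so T ∝ (1−A)^(1/4) / √d.
T₁ = [1361×0.68/(4×5.67×10⁻⁸×6.23²)]^(1/4) = 101.26 K.
T₂ = [1361×0.70/(4×5.67×10⁻⁸×2.60²)]^(1/4) = 157.89 K.

ΔT ≈ -56.6 K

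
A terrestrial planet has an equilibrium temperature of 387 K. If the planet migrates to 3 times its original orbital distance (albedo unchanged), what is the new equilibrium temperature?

T_eq ≈ 223 K

T_eq ∝ L^(1/4) · d^(−1/2).
T′ = 387 / 3^(1/2) = 223 K.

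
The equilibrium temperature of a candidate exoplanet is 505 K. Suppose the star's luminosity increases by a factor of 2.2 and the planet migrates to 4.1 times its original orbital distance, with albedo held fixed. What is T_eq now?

T_eq ∝ L^(1/4) · d^(−1/2).
T′ = 505 × 2.2^(1/4) / 4.1^(1/2) = 304 K.

T_eq ≈ 304 K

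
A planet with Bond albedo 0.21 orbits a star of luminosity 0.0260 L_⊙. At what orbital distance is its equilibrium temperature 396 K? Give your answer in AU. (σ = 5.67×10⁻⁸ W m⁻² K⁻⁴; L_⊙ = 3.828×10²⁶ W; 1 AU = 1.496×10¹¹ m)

d ≈ 0.0708 AU

L = 0.0260 × 3.828×10²⁶ = 9.95×10²⁴ W.
From T_eq⁴ = L(1−A)/(16πσd²): d = √[L(1−A)/(16πσT_eq⁴)].
d = √[9.95×10²⁴ × 0.79 / (16π × 5.67×10⁻⁸ × (396)⁴)] = 1.06×10¹⁰ m = 0.0708 AU.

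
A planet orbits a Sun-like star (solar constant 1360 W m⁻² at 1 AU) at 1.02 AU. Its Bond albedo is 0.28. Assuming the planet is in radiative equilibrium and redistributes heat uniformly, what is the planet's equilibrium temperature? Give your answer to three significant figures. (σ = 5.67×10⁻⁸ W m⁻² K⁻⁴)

T_eq ≈ 254 K

Flux at 1.02 AU: S = 1360/1.02² = 1310 W m⁻².
Energy balance: absorbed = emitted ⇒ πR²·S(1−A) = 4πR²·σT_eq⁴, so T_eq⁴ = S(1−A)/(4σ).
T_eq = [1310 × 0.72 / (4 × 5.67×10⁻⁸)]^(1/4) = (4.15×10⁹)^(1/4) = 254 K.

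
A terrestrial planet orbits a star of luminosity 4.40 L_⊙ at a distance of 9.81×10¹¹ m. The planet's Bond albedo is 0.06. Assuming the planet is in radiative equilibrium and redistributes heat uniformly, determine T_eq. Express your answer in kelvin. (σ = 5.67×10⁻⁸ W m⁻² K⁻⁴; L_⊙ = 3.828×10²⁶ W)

L = 4.40 × 3.828×10²⁶ = 1.68×10²⁷ W.
Flux: S = L/(4πd²) = 1.68×10²⁷/(4π×(9.81×10¹¹)²) = 139 W m⁻².
Energy balance: absorbed = emitted ⇒ πR²·S(1−A) = 4πR²·σT_eq⁴, so T_eq⁴ = S(1−A)/(4σ).
T_eq = [139 × 0.94 / (4 × 5.67×10⁻⁸)]^(1/4) = (5.77×10⁸)^(1/4) = 155 K.

T_eq ≈ 155 K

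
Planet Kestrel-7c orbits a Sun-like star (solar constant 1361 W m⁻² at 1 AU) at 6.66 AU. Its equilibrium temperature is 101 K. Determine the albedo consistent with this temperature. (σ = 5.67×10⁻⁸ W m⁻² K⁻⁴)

A ≈ 0.23

Flux at 6.66 AU: S = 1361/6.66² = 30.7 W m⁻².
From T_eq⁴ = S(1−A)/(4σ): 1−A = 4σT_eq⁴/S.
1−A = 4 × 5.67×10⁻⁸ × (101)⁴ / 30.7 = 0.769.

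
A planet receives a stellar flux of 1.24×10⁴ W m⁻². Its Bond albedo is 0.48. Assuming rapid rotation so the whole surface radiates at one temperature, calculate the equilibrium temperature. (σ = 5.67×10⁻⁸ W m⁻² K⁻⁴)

Energy balance: absorbed = emitted ⇒ πR²·S(1−A) = 4πR²·σT_eq⁴, so T_eq⁴ = S(1−A)/(4σ).
T_eq = [1.24×10⁴ × 0.52 / (4 × 5.67×10⁻⁸)]^(1/4) = (2.84×10¹⁰)^(1/4) = 411 K.

T_eq ≈ 411 K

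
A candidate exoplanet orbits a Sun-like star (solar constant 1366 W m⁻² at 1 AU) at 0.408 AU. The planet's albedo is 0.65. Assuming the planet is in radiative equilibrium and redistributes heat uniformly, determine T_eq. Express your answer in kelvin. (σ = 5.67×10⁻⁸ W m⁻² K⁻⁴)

T_eq ≈ 335 K

Flux at 0.408 AU: S = 1366/0.408² = 8210 W m⁻².
Energy balance: absorbed = emitted ⇒ πR²·S(1−A) = 4πR²·σT_eq⁴, so T_eq⁴ = S(1−A)/(4σ).
T_eq = [8210 × 0.35 / (4 × 5.67×10⁻⁸)]^(1/4) = (1.27×10¹⁰)^(1/4) = 335 K.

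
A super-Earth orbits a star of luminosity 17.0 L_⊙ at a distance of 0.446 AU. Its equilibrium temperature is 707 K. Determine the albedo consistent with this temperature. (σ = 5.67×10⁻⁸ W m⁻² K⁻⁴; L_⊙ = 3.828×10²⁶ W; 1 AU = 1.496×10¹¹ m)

d = 0.446 AU = 6.67×10¹⁰ m.
L = 17.0 × 3.828×10²⁶ = 6.51×10²⁷ W.
Flux: S = L/(4πd²) = 6.51×10²⁷/(4π×(6.67×10¹⁰)²) = 1.16×10⁵ W m⁻².
From T_eq⁴ = S(1−A)/(4σ): 1−A = 4σT_eq⁴/S.
1−A = 4 × 5.67×10⁻⁸ × (707)⁴ / 1.16×10⁵ = 0.487.

A ≈ 0.51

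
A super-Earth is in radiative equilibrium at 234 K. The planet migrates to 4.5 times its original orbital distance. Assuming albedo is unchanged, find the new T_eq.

T_eq ≈ 110 K

T_eq ∝ L^(1/4) · d^(−1/2).
T′ = 234 / 4.5^(1/2) = 110 K.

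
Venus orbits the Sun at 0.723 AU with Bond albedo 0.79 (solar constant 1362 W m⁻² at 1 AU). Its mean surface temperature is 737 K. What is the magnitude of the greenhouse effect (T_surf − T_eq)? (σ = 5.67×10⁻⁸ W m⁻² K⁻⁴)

ΔT ≈ 515.4 K

S = 1362/0.723² = 2606 W m⁻².
T_eq = [S(1−A)/(4σ)]^(1/4) = [2606×0.21/(4×5.67×10⁻⁸)]^(1/4) = 221.6 K.
ΔT = T_surf − T_eq = 737 − 221.6.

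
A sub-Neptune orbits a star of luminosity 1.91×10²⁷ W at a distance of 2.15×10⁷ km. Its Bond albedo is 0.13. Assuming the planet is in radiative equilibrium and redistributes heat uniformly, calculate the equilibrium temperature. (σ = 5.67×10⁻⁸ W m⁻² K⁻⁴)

T_eq ≈ 1060 K

d = 2.15×10⁷ km = 2.15×10¹⁰ m.
Flux: S = L/(4πd²) = 1.91×10²⁷/(4π×(2.15×10¹⁰)²) = 3.29×10⁵ W m⁻².
Energy balance: absorbed = emitted ⇒ πR²·S(1−A) = 4πR²·σT_eq⁴, so T_eq⁴ = S(1−A)/(4σ).
T_eq = [3.29×10⁵ × 0.87 / (4 × 5.67×10⁻⁸)]^(1/4) = (1.26×10¹²)^(1/4) = 1060 K.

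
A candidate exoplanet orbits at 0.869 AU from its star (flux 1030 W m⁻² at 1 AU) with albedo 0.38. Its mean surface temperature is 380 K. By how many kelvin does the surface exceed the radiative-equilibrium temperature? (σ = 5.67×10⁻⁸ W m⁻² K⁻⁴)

ΔT ≈ 132.9 K

S = 1030/0.869² = 1364 W m⁻².
T_eq = [S(1−A)/(4σ)]^(1/4) = [1364×0.62/(4×5.67×10⁻⁸)]^(1/4) = 247.1 K.
ΔT = T_surf − T_eq = 380 − 247.1.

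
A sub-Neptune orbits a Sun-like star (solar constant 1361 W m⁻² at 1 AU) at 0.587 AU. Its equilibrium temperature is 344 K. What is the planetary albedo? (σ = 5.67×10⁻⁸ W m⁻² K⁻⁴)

A ≈ 0.20

Flux at 0.587 AU: S = 1361/0.587² = 3950 W m⁻².
From T_eq⁴ = S(1−A)/(4σ): 1−A = 4σT_eq⁴/S.
1−A = 4 × 5.67×10⁻⁸ × (344)⁴ / 3950 = 0.804.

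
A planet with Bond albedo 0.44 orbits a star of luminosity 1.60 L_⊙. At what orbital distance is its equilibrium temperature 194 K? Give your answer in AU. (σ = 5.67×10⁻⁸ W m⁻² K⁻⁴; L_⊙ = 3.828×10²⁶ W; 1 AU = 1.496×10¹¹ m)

L = 1.60 × 3.828×10²⁶ = 6.12×10²⁶ W.
From T_eq⁴ = L(1−A)/(16πσd²): d = √[L(1−A)/(16πσT_eq⁴)].
d = √[6.12×10²⁶ × 0.56 / (16π × 5.67×10⁻⁸ × (194)⁴)] = 2.91×10¹¹ m = 1.95 AU.

d ≈ 1.95 AU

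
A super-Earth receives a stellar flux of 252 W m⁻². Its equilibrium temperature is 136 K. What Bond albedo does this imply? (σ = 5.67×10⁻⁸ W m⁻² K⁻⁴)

From T_eq⁴ = S(1−A)/(4σ): 1−A = 4σT_eq⁴/S.
1−A = 4 × 5.67×10⁻⁸ × (136)⁴ / 252 = 0.308.

A ≈ 0.69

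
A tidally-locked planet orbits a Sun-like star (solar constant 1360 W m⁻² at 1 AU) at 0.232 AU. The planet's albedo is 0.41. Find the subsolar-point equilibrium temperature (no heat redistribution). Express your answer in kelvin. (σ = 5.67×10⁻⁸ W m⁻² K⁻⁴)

Flux at 0.232 AU: S = 1360/0.232² = 2.53×10⁴ W m⁻².
At the subsolar point the surface absorbs S(1−A) and emits σT⁴ per unit area — no factor of 4, since only the local patch is in balance.
T = [2.53×10⁴ × 0.59 / 5.67×10⁻⁸]^(1/4) = (2.63×10¹¹)^(1/4) = 716 K.

T_ss ≈ 716 K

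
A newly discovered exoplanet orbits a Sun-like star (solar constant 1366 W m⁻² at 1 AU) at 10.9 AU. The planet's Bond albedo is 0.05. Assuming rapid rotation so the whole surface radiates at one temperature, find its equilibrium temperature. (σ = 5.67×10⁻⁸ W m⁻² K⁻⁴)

T_eq ≈ 83.3 K

Flux at 10.9 AU: S = 1366/10.9² = 11.5 W m⁻².
Energy balance: absorbed = emitted ⇒ πR²·S(1−A) = 4πR²·σT_eq⁴, so T_eq⁴ = S(1−A)/(4σ).
T_eq = [11.5 × 0.95 / (4 × 5.67×10⁻⁸)]^(1/4) = (4.82×10⁷)^(1/4) = 83.3 K.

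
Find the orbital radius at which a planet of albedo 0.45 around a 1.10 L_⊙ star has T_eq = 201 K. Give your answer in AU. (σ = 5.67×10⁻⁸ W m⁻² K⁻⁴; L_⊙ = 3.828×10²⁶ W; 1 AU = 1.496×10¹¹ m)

L = 1.10 × 3.828×10²⁶ = 4.21×10²⁶ W.
From T_eq⁴ = L(1−A)/(16πσd²): d = √[L(1−A)/(16πσT_eq⁴)].
d = √[4.21×10²⁶ × 0.55 / (16π × 5.67×10⁻⁸ × (201)⁴)] = 2.23×10¹¹ m = 1.49 AU.

d ≈ 1.49 AU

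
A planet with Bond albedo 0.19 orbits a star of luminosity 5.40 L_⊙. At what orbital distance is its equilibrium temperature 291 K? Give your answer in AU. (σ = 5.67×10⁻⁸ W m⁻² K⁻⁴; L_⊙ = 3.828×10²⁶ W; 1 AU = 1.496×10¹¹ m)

d ≈ 1.91 AU

L = 5.40 × 3.828×10²⁶ = 2.07×10²⁷ W.
From T_eq⁴ = L(1−A)/(16πσd²): d = √[L(1−A)/(16πσT_eq⁴)].
d = √[2.07×10²⁷ × 0.81 / (16π × 5.67×10⁻⁸ × (291)⁴)] = 2.86×10¹¹ m = 1.91 AU.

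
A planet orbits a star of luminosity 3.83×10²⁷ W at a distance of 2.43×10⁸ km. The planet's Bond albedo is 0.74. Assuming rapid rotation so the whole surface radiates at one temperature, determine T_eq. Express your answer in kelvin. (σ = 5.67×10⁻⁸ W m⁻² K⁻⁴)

d = 2.43×10⁸ km = 2.43×10¹¹ m.
Flux: S = L/(4πd²) = 3.83×10²⁷/(4π×(2.43×10¹¹)²) = 5160 W m⁻².
Energy balance: absorbed = emitted ⇒ πR²·S(1−A) = 4πR²·σT_eq⁴, so T_eq⁴ = S(1−A)/(4σ).
T_eq = [5160 × 0.26 / (4 × 5.67×10⁻⁸)]^(1/4) = (5.92×10⁹)^(1/4) = 277 K.

T_eq ≈ 277 K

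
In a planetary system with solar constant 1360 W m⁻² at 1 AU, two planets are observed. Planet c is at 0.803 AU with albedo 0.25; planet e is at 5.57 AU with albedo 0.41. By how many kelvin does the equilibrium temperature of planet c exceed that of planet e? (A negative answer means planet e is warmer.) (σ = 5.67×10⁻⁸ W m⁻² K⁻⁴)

ΔT ≈ 185.7 K

T_eq = [S₀(1−A)/(4σd²)]^(1/4), so T ∝ (1−A)^(1/4) / √d.
T₁ = [1360×0.75/(4×5.67×10⁻⁸×0.803²)]^(1/4) = 288.99 K.
T₂ = [1360×0.59/(4×5.67×10⁻⁸×5.57²)]^(1/4) = 103.34 K.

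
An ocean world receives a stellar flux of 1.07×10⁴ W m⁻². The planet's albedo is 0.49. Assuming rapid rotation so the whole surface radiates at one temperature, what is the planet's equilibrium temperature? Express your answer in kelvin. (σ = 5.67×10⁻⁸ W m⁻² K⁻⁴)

T_eq ≈ 394 K

Energy balance: absorbed = emitted ⇒ πR²·S(1−A) = 4πR²·σT_eq⁴, so T_eq⁴ = S(1−A)/(4σ).
T_eq = [1.07×10⁴ × 0.51 / (4 × 5.67×10⁻⁸)]^(1/4) = (2.41×10¹⁰)^(1/4) = 394 K.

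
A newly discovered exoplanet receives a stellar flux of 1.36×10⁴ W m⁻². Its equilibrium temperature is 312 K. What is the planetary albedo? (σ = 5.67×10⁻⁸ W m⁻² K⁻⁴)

From T_eq⁴ = S(1−A)/(4σ): 1−A = 4σT_eq⁴/S.
1−A = 4 × 5.67×10⁻⁸ × (312)⁴ / 1.36×10⁴ = 0.158.

A ≈ 0.84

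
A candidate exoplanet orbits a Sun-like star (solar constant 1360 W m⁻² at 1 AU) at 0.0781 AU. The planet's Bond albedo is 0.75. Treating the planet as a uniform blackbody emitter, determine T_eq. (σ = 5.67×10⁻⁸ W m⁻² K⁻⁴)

T_eq ≈ 704 K

Flux at 0.0781 AU: S = 1360/0.0781² = 2.23×10⁵ W m⁻².
Energy balance: absorbed = emitted ⇒ πR²·S(1−A) = 4πR²·σT_eq⁴, so T_eq⁴ = S(1−A)/(4σ).
T_eq = [2.23×10⁵ × 0.25 / (4 × 5.67×10⁻⁸)]^(1/4) = (2.46×10¹¹)^(1/4) = 704 K.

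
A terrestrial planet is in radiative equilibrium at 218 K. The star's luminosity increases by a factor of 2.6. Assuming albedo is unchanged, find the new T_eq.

T_eq ∝ L^(1/4) · d^(−1/2).
T′ = 218 × 2.6^(1/4) = 277 K.

T_eq ≈ 277 K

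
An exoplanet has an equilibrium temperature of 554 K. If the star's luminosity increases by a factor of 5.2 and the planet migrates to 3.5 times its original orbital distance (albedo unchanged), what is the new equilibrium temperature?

T_eq ≈ 447 K

T_eq ∝ L^(1/4) · d^(−1/2).
T′ = 554 × 5.2^(1/4) / 3.5^(1/2) = 447 K.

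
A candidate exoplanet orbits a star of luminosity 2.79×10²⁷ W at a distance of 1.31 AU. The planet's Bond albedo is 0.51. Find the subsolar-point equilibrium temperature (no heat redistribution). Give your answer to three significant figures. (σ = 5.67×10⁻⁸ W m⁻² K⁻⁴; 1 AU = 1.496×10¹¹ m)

d = 1.31 AU = 1.96×10¹¹ m.
Flux: S = L/(4πd²) = 2.79×10²⁷/(4π×(1.96×10¹¹)²) = 5780 W m⁻².
At the subsolar point the surface absorbs S(1−A) and emits σT⁴ per unit area — no factor of 4, since only the local patch is in balance.
T = [5780 × 0.49 / 5.67×10⁻⁸]^(1/4) = (5.00×10¹⁰)^(1/4) = 473 K.

T_ss ≈ 473 K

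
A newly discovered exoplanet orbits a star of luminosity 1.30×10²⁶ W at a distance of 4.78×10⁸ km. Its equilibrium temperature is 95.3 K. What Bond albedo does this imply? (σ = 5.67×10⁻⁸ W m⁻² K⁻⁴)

A ≈ 0.59

d = 4.78×10⁸ km = 4.78×10¹¹ m.
Flux: S = L/(4πd²) = 1.30×10²⁶/(4π×(4.78×10¹¹)²) = 45.3 W m⁻².
From T_eq⁴ = S(1−A)/(4σ): 1−A = 4σT_eq⁴/S.
1−A = 4 × 5.67×10⁻⁸ × (95.3)⁴ / 45.3 = 0.413.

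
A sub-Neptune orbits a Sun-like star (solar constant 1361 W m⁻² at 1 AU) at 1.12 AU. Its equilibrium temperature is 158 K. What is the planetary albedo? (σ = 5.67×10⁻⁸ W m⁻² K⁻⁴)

Flux at 1.12 AU: S = 1361/1.12² = 1080 W m⁻².
From T_eq⁴ = S(1−A)/(4σ): 1−A = 4σT_eq⁴/S.
1−A = 4 × 5.67×10⁻⁸ × (158)⁴ / 1080 = 0.130.

A ≈ 0.87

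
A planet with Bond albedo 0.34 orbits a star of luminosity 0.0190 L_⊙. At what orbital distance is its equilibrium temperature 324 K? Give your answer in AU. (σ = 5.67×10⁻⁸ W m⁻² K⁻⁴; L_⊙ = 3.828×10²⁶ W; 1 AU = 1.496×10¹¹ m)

d ≈ 0.0826 AU

L = 0.0190 × 3.828×10²⁶ = 7.27×10²⁴ W.
From T_eq⁴ = L(1−A)/(16πσd²): d = √[L(1−A)/(16πσT_eq⁴)].
d = √[7.27×10²⁴ × 0.66 / (16π × 5.67×10⁻⁸ × (324)⁴)] = 1.24×10¹⁰ m = 0.0826 AU.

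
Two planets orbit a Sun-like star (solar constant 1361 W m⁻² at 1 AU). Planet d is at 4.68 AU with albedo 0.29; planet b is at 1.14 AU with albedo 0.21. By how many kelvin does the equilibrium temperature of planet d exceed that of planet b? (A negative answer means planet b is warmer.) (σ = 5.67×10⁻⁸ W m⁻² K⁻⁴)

T_eq = [S₀(1−A)/(4σd²)]^(1/4), so T ∝ (1−A)^(1/4) / √d.
T₁ = [1361×0.71/(4×5.67×10⁻⁸×4.68²)]^(1/4) = 118.10 K.
T₂ = [1361×0.79/(4×5.67×10⁻⁸×1.14²)]^(1/4) = 245.76 K.

ΔT ≈ -127.7 K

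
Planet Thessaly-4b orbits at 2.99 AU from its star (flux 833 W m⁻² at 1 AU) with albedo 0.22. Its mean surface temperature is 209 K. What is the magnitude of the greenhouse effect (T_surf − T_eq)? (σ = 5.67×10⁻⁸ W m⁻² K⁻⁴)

S = 833/2.99² = 93.18 W m⁻².
T_eq = [S(1−A)/(4σ)]^(1/4) = [93.18×0.78/(4×5.67×10⁻⁸)]^(1/4) = 133.8 K.
ΔT = T_surf − T_eq = 209 − 133.8.

ΔT ≈ 75.2 K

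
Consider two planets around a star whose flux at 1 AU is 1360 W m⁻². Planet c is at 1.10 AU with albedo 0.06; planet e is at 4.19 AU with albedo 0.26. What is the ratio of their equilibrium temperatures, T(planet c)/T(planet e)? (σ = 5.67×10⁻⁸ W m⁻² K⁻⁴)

T_eq = [S₀(1−A)/(4σd²)]^(1/4), so T ∝ (1−A)^(1/4) / √d.
T₁ = [1360×0.94/(4×5.67×10⁻⁸×1.10²)]^(1/4) = 261.25 K.
T₂ = [1360×0.74/(4×5.67×10⁻⁸×4.19²)]^(1/4) = 126.09 K.

T₁/T₂ ≈ 2.072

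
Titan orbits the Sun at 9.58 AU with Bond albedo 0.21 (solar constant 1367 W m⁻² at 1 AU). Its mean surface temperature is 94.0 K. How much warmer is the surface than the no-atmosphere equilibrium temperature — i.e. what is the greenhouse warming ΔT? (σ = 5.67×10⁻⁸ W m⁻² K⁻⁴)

ΔT ≈ 9.1 K

S = 1367/9.58² = 14.89 W m⁻².
T_eq = [S(1−A)/(4σ)]^(1/4) = [14.89×0.79/(4×5.67×10⁻⁸)]^(1/4) = 84.9 K.
ΔT = T_surf − T_eq = 94 − 84.9.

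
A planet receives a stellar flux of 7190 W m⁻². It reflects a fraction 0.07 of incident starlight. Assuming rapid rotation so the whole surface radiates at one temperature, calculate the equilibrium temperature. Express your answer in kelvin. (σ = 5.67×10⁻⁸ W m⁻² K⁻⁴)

T_eq ≈ 414 K

Energy balance: absorbed = emitted ⇒ πR²·S(1−A) = 4πR²·σT_eq⁴, so T_eq⁴ = S(1−A)/(4σ).
T_eq = [7190 × 0.93 / (4 × 5.67×10⁻⁸)]^(1/4) = (2.95×10¹⁰)^(1/4) = 414 K.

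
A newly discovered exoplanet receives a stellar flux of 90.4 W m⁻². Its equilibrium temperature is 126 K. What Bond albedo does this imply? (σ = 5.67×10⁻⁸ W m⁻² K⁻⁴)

From T_eq⁴ = S(1−A)/(4σ): 1−A = 4σT_eq⁴/S.
1−A = 4 × 5.67×10⁻⁸ × (126)⁴ / 90.4 = 0.632.

A ≈ 0.37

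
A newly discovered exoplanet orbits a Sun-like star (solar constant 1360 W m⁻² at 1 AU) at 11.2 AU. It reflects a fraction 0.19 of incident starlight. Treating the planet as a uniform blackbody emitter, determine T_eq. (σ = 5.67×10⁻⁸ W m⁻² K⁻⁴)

Flux at 11.2 AU: S = 1360/11.2² = 10.8 W m⁻².
Energy balance: absorbed = emitted ⇒ πR²·S(1−A) = 4πR²·σT_eq⁴, so T_eq⁴ = S(1−A)/(4σ).
T_eq = [10.8 × 0.81 / (4 × 5.67×10⁻⁸)]^(1/4) = (3.87×10⁷)^(1/4) = 78.9 K.

T_eq ≈ 78.9 K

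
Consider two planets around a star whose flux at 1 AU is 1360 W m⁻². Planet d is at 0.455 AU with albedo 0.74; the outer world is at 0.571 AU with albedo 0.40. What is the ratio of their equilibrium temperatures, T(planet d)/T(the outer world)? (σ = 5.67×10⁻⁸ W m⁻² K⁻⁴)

T_eq = [S₀(1−A)/(4σd²)]^(1/4), so T ∝ (1−A)^(1/4) / √d.
T₁ = [1360×0.26/(4×5.67×10⁻⁸×0.455²)]^(1/4) = 294.59 K.
T₂ = [1360×0.60/(4×5.67×10⁻⁸×0.571²)]^(1/4) = 324.11 K.

T₁/T₂ ≈ 0.909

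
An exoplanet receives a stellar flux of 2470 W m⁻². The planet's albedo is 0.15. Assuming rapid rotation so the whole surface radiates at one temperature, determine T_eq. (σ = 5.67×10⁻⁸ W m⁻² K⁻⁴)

Energy balance: absorbed = emitted ⇒ πR²·S(1−A) = 4πR²·σT_eq⁴, so T_eq⁴ = S(1−A)/(4σ).
T_eq = [2470 × 0.85 / (4 × 5.67×10⁻⁸)]^(1/4) = (9.26×10⁹)^(1/4) = 310 K.

T_eq ≈ 310 K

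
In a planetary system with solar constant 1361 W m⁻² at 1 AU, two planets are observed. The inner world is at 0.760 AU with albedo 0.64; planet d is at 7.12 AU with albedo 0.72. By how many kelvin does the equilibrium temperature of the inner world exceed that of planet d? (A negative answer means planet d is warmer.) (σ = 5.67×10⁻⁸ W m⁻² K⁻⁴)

ΔT ≈ 171.4 K

T_eq = [S₀(1−A)/(4σd²)]^(1/4), so T ∝ (1−A)^(1/4) / √d.
T₁ = [1361×0.36/(4×5.67×10⁻⁸×0.760²)]^(1/4) = 247.30 K.
T₂ = [1361×0.28/(4×5.67×10⁻⁸×7.12²)]^(1/4) = 75.88 K.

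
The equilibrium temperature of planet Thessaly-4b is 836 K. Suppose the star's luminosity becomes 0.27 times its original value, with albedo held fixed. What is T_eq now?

T_eq ∝ L^(1/4) · d^(−1/2).
T′ = 836 × 0.27^(1/4) = 603 K.

T_eq ≈ 603 K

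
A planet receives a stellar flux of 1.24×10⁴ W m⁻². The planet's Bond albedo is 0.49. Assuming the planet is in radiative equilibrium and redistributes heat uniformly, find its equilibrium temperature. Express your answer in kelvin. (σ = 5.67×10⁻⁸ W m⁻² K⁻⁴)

T_eq ≈ 409 K

Energy balance: absorbed = emitted ⇒ πR²·S(1−A) = 4πR²·σT_eq⁴, so T_eq⁴ = S(1−A)/(4σ).
T_eq = [1.24×10⁴ × 0.51 / (4 × 5.67×10⁻⁸)]^(1/4) = (2.79×10¹⁰)^(1/4) = 409 K.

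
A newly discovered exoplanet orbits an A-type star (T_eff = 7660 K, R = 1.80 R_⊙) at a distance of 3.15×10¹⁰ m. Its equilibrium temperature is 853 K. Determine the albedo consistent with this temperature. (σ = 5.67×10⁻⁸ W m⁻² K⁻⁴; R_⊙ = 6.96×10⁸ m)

A ≈ 0.61

R_⋆ = 1.80 × 6.96×10⁸ = 1.25×10⁹ m.
L = 4πR_⋆²σT_⋆⁴ = 4π(1.25×10⁹)² × 5.67×10⁻⁸ × (7660)⁴ = 3.85×10²⁷ W.
S = L/(4πd²) = 3.09×10⁵ W m⁻².
From T_eq⁴ = S(1−A)/(4σ): 1−A = 4σT_eq⁴/S.
1−A = 4 × 5.67×10⁻⁸ × (853)⁴ / 3.09×10⁵ = 0.389.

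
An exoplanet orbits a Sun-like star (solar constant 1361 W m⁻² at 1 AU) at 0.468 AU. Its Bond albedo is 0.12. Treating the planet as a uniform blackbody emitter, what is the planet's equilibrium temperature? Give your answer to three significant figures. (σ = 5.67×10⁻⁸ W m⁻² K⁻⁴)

T_eq ≈ 394 K

Flux at 0.468 AU: S = 1361/0.468² = 6210 W m⁻².
Energy balance: absorbed = emitted ⇒ πR²·S(1−A) = 4πR²·σT_eq⁴, so T_eq⁴ = S(1−A)/(4σ).
T_eq = [6210 × 0.88 / (4 × 5.67×10⁻⁸)]^(1/4) = (2.41×10¹⁰)^(1/4) = 394 K.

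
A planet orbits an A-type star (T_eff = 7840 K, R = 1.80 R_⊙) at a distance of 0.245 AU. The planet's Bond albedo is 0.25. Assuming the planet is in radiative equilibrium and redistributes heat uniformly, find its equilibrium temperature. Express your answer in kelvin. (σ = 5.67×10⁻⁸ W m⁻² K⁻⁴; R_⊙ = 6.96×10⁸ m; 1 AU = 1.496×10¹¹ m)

R_⋆ = 1.80 × 6.96×10⁸ = 1.25×10⁹ m.
d = 0.245 AU = 3.67×10¹⁰ m.
L = 4πR_⋆²σT_⋆⁴ = 4π(1.25×10⁹)² × 5.67×10⁻⁸ × (7840)⁴ = 4.22×10²⁷ W.
S = L/(4πd²) = 2.50×10⁵ W m⁻².
Energy balance: absorbed = emitted ⇒ πR²·S(1−A) = 4πR²·σT_eq⁴, so T_eq⁴ = S(1−A)/(4σ).
T_eq = [2.50×10⁵ × 0.75 / (4 × 5.67×10⁻⁸)]^(1/4) = (8.28×10¹¹)^(1/4) = 954 K.

T_eq ≈ 954 K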